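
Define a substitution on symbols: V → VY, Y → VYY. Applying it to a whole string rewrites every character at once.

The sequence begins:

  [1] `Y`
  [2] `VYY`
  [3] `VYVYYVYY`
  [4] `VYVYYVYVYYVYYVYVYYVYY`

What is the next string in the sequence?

Rewriting the 21 symbols of VYVYYVYVYYVYYVYVYYVYY one by one yields VY VYY VY VYY VYY VY VYY VY VYY VYY VY VYY VYY VY VYY VY VYY VYY VY VYY VYY; concatenated:

VYVYYVYVYYVYYVYVYYVYVYYVYYVYVYYVYYVYVYYVYVYYVYYVYVYYVYY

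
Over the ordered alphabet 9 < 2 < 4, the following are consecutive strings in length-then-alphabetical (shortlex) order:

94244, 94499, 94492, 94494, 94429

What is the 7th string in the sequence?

94424

Stepping forward 2 times from 94429: 94429 → 94422, then the target.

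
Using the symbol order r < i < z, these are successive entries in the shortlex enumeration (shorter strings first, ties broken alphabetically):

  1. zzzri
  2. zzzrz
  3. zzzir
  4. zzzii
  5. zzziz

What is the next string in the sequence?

Find the rightmost character of zzziz below z, bump it to the next letter, and reset everything to its right to r.

zzzzr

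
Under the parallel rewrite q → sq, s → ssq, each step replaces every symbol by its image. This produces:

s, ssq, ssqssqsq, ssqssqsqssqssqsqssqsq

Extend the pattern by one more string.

Applying the rule to each of the 21 symbols of ssqssqsqssqssqsqssqsq gives the pieces ssq ssq sq ssq ssq sq ssq sq ssq ssq sq ssq ssq sq ssq sq ssq ssq sq ssq sq, which concatenate to the answer.

ssqssqsqssqssqsqssqsqssqssqsqssqssqsqssqsqssqssqsqssqsq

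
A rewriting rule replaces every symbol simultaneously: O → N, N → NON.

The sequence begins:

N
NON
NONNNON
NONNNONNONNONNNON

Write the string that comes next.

Rewriting the 17 symbols of NONNNONNONNONNNON one by one yields NON N NON NON NON N NON NON N NON NON N NON NON NON N NON; concatenated:

NONNNONNONNONNNONNONNNONNONNNONNONNONNNON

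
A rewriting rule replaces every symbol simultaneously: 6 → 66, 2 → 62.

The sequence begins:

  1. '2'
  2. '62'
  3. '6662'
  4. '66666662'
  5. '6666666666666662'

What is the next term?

66666666666666666666666666666662

φ(6666666666666662) expands symbol-by-symbol to 66 66 66 66 66 66 66 66 66 66 66 66 66 66 66 62; joining the 16 pieces gives the next term.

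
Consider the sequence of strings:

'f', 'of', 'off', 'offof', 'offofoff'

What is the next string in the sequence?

Each term (from the third on) is the previous term followed by the one before it: term 3 = of·f = off.
Continuing: offofoff · offof gives term 6.

offofoffoffof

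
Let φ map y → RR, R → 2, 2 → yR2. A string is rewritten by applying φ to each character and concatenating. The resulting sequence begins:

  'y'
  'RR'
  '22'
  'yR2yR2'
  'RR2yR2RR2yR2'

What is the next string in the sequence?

Rewriting each symbol of RR2yR2RR2yR2: R→2, R→2, 2→yR2, y→RR, R→2, 2→yR2, R→2, R→2, 2→yR2, y→RR, R→2, 2→yR2, which concatenates to 2 2 yR2 RR 2 yR2 2 2 yR2 RR 2 yR2.

22yR2RR2yR222yR2RR2yR2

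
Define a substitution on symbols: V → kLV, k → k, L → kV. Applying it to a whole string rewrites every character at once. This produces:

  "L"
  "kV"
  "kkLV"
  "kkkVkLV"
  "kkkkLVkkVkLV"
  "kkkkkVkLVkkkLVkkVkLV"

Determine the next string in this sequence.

Rewriting the 20 symbols of kkkkkVkLVkkkLVkkVkLV one by one yields k k k k k kLV k kV kLV k k k kV kLV k k kLV k kV kLV; concatenated:

kkkkkkLVkkVkLVkkkkVkLVkkkLVkkVkLV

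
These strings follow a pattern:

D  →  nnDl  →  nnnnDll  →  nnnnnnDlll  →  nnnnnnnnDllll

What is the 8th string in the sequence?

nnnnnnnnnnnnnnDlllllll

Each term wraps the previous one in nn on the left and l on the right.
From nnnnnnnnDllll, 3 further steps: nnnnnnnnDllll → nnnnnnnnnnDlllll → nnnnnnnnnnnnDllllll → (answer).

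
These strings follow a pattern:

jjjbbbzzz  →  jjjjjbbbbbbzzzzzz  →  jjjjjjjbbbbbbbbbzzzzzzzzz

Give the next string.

jjjjjjjjjbbbbbbbbbbbbzzzzzzzzzzzz

Term n consists of 2n+1 j's, followed by 3n b's, followed by 3n z's (n = 1, 2, …).
Setting n = 4 gives 9, 12, 12 characters in each block.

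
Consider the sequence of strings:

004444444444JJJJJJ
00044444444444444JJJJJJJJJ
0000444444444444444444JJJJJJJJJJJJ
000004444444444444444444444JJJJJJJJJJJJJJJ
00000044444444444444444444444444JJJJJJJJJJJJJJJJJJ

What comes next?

Term n consists of n 0's, followed by 4n+2 4's, followed by 3n J's, where the shown terms are n = 2, 3, 4, 5, 6.
For the next term, n = 7, so the run lengths are 7, 30, 21.

0000000444444444444444444444444444444JJJJJJJJJJJJJJJJJJJJJ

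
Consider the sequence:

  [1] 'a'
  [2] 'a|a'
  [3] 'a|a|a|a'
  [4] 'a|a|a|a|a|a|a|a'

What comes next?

s(k+1) = s(k)·|·s(k) — each term doubles the last with '|' between the halves.
Doubling a|a|a|a|a|a|a|a with '|' between the halves:

a|a|a|a|a|a|a|a|a|a|a|a|a|a|a|a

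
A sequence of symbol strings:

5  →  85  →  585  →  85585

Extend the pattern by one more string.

Each term (from the third on) is the two preceding terms concatenated in order: term 3 = 5·85 = 585.
So term 5 is 585·85585.

58585585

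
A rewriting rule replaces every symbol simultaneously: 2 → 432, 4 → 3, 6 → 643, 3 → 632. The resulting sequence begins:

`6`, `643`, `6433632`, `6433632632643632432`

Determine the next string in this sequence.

Rewriting the 19 symbols of 6433632632643632432 one by one yields 643 3 632 632 643 632 432 643 632 432 643 3 632 643 632 432 3 632 432; concatenated:

643363263264363243264363243264336326436324323632432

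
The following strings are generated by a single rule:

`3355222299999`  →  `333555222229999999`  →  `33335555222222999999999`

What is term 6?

Each string has the form 3^{n} 5^{n} 2^{n+2} 9^{2n+1}, where the shown terms are n = 2, 3, 4.
At n = 7 the blocks have lengths 7, 7, 9, 15.

33333335555555222222222999999999999999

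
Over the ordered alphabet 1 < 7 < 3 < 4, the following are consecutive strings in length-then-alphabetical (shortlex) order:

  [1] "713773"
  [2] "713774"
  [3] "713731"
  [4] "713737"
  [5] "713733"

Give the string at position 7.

Continuing the enumeration 2 steps past 713733: 713733 → 713734 → (answer).

713741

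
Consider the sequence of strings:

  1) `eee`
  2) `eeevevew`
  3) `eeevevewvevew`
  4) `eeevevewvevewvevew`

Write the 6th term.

eeevevewvevewvevewvevewvevew

The strings grow by a fixed suffix vevew each time.
From eeevevewvevewvevew, 2 further steps: eeevevewvevewvevew → eeevevewvevewvevewvevew → (answer).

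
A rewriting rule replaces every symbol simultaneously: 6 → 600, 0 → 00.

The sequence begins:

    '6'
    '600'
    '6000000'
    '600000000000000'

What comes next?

Applying the rule to each of the 15 symbols of 600000000000000 gives the pieces 600 00 00 00 00 00 00 00 00 00 00 00 00 00 00, which concatenate to the answer.

6000000000000000000000000000000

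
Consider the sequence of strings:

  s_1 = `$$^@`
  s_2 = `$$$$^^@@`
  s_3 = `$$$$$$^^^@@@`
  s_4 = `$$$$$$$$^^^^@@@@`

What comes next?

$$$$$$$$$$^^^^^@@@@@

Term n consists of 2n $'s, followed by n ^'s, followed by n @'s (n = 1, 2, …).
Setting n = 5 gives 10, 5, 5 characters in each block.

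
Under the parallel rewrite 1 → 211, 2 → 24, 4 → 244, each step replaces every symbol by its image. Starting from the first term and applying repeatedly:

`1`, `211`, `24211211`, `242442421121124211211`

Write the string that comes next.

Replace each of the 21 characters of 242442421121124211211 in place — 24 244 24 244 244 24 244 24 211 211 24 211 211 24 244 24 211 211 24 211 211 — and concatenate.

2424424244244242442421121124211211242442421121124211211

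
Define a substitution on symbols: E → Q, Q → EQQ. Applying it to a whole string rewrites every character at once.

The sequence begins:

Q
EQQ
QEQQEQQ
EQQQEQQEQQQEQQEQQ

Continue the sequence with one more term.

Replace each of the 17 characters of EQQQEQQEQQQEQQEQQ in place — Q EQQ EQQ EQQ Q EQQ EQQ Q EQQ EQQ EQQ Q EQQ EQQ Q EQQ EQQ — and concatenate.

QEQQEQQEQQQEQQEQQQEQQEQQEQQQEQQEQQQEQQEQQ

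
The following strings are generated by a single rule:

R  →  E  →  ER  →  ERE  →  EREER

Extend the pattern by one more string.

EREERERE

From term 3 onward, concatenate the last term with the second-to-last: E·R = ER, ER·E = ERE, …
The next term joins EREER and ERE.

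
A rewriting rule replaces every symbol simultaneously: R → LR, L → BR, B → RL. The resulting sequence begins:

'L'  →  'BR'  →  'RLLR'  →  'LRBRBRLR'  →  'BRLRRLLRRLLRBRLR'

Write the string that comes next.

Rewriting the 16 symbols of BRLRRLLRRLLRBRLR one by one yields RL LR BR LR LR BR BR LR LR BR BR LR RL LR BR LR; concatenated:

RLLRBRLRLRBRBRLRLRBRBRLRRLLRBRLR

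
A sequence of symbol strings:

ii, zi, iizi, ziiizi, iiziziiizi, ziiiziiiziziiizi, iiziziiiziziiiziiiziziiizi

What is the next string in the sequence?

ziiiziiiziziiiziiiziziiiziziiiziiiziziiizi

This is a Fibonacci-style word recurrence s(k) = s(k−2)·s(k−1): e.g. ii·zi = iizi.
Continuing: ziiiziiiziziiizi · iiziziiiziziiiziiiziziiizi gives term 8.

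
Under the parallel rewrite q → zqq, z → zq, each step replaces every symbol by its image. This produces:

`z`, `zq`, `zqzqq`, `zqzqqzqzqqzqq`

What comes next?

zqzqqzqzqqzqqzqzqqzqzqqzqqzqzqqzqq

Replace each of the 13 characters of zqzqqzqzqqzqq in place — zq zqq zq zqq zqq zq zqq zq zqq zqq zq zqq zqq — and concatenate.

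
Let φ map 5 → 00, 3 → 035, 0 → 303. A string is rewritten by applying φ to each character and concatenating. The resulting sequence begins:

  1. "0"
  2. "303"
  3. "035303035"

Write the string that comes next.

3030350003530303530303500

Expanding 035303035: 0→303, 3→035, 5→00, 3→035, 0→303, 3→035, 0→303, 3→035, 5→00. Concatenated: 303 035 00 035 303 035 303 035 00.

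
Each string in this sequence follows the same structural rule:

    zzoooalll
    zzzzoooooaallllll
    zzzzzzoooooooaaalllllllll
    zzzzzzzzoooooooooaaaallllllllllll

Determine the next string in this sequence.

Reading off run lengths: z runs 2, 4, 6, 8; o runs 3, 5, 7, 9; a runs 1, 2, 3, 4; l runs 3, 6, 9, 12 — each is linear in n (n = 1, 2, …).
Setting n = 5 gives 10, 11, 5, 15 characters in each block.

zzzzzzzzzzoooooooooooaaaaalllllllllllllll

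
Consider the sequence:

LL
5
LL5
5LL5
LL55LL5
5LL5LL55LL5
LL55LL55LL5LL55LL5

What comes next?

5LL5LL55LL5LL55LL55LL5LL55LL5

Each term (from the third on) is the two preceding terms concatenated in order: term 3 = LL·5 = LL5.
The next term joins 5LL5LL55LL5 and LL55LL55LL5LL55LL5.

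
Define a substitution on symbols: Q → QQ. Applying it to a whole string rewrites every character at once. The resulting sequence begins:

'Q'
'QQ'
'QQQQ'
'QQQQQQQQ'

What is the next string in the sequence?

QQQQQQQQQQQQQQQQ

Apply φ to QQQQQQQQ symbol by symbol: Q→QQ, Q→QQ, Q→QQ, Q→QQ, Q→QQ, Q→QQ, Q→QQ, Q→QQ; joined: QQ QQ QQ QQ QQ QQ QQ QQ.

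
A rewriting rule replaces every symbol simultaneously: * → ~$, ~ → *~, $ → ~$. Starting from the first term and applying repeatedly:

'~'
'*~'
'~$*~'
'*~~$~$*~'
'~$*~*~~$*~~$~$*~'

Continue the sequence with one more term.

φ(~$*~*~~$*~~$~$*~) expands symbol-by-symbol to *~ ~$ ~$ *~ ~$ *~ *~ ~$ ~$ *~ *~ ~$ *~ ~$ ~$ *~; joining the 16 pieces gives the next term.

*~~$~$*~~$*~*~~$~$*~*~~$*~~$~$*~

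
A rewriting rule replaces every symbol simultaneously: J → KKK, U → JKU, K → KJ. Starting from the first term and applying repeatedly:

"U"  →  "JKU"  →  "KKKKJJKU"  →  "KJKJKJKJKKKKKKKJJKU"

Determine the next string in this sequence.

KJKKKKJKKKKJKKKKJKKKKJKJKJKJKJKJKJKKKKKKKJJKU

φ(KJKJKJKJKKKKKKKJJKU) expands symbol-by-symbol to KJ KKK KJ KKK KJ KKK KJ KKK KJ KJ KJ KJ KJ KJ KJ KKK KKK KJ JKU; joining the 19 pieces gives the next term.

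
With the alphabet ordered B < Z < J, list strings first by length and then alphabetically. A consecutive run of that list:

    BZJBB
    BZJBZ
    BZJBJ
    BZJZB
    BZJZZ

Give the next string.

Find the rightmost character of BZJZZ below J, bump it to the next letter, and reset everything to its right to B.

BZJZJ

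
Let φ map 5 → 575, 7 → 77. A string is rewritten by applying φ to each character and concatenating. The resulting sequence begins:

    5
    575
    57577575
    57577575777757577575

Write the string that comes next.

Applying the rule to each of the 20 symbols of 57577575777757577575 gives the pieces 575 77 575 77 77 575 77 575 77 77 77 77 575 77 575 77 77 575 77 575, which concatenate to the answer.

575775757777575775757777777757577575777757577575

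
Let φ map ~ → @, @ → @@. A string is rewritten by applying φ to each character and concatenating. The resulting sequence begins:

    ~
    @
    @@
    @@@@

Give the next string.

@@@@@@@@

Rewriting each symbol of @@@@: @→@@, @→@@, @→@@, @→@@, which concatenates to @@ @@ @@ @@.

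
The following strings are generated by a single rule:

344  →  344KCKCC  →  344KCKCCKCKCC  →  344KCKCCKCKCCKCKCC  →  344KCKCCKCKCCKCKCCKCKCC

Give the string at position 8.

344KCKCCKCKCCKCKCCKCKCCKCKCCKCKCCKCKCC

The strings grow by a fixed suffix KCKCC each time.
From 344KCKCCKCKCCKCKCCKCKCC, 3 further steps: 344KCKCCKCKCCKCKCCKCKCC → 344KCKCCKCKCCKCKCCKCKCCKCKCC → 344KCKCCKCKCCKCKCCKCKCCKCKCCKCKCC → (answer).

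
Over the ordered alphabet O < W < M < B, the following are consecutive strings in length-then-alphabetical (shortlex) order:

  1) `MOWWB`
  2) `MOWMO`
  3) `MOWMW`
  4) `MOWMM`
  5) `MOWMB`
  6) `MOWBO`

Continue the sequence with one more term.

The successor of MOWBO increments the rightmost position that isn't already B and resets every position after it to O.

MOWBW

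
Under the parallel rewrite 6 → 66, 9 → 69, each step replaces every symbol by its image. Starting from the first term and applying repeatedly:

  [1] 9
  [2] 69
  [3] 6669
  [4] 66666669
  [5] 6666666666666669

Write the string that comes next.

66666666666666666666666666666669

φ(6666666666666669) expands symbol-by-symbol to 66 66 66 66 66 66 66 66 66 66 66 66 66 66 66 69; joining the 16 pieces gives the next term.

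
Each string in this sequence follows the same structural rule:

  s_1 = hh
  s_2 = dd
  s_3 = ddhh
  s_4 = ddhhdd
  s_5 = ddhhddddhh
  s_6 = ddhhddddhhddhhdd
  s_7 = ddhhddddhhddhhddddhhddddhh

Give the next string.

From term 3 onward, concatenate the last term with the second-to-last: dd·hh = ddhh, ddhh·dd = ddhhdd, …
Continuing: ddhhddddhhddhhddddhhddddhh · ddhhddddhhddhhdd gives term 8.

ddhhddddhhddhhddddhhddddhhddhhddddhhddhhdd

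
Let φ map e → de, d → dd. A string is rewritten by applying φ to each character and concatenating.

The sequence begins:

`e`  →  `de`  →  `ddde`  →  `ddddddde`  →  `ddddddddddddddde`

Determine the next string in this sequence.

φ(ddddddddddddddde) expands symbol-by-symbol to dd dd dd dd dd dd dd dd dd dd dd dd dd dd dd de; joining the 16 pieces gives the next term.

ddddddddddddddddddddddddddddddde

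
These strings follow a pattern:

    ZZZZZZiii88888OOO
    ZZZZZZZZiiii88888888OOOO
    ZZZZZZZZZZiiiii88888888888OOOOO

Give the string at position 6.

Reading off run lengths: Z runs 6, 8, 10; i runs 3, 4, 5; 8 runs 5, 8, 11; O runs 3, 4, 5 — each is linear in n, where the shown terms are n = 2, 3, 4.
At n = 7 the blocks have lengths 16, 8, 20, 8.

ZZZZZZZZZZZZZZZZiiiiiiii88888888888888888888OOOOOOOO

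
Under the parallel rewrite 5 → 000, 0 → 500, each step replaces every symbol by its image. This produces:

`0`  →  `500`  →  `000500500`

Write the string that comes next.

500500500000500500000500500

Expanding 000500500: 0→500, 0→500, 0→500, 5→000, 0→500, 0→500, 5→000, 0→500, 0→500. Concatenated: 500 500 500 000 500 500 000 500 500.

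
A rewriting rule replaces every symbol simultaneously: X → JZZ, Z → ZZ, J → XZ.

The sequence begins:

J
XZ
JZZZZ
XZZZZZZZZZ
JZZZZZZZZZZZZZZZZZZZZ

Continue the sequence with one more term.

Rewriting the 21 symbols of JZZZZZZZZZZZZZZZZZZZZ one by one yields XZ ZZ ZZ ZZ ZZ ZZ ZZ ZZ ZZ ZZ ZZ ZZ ZZ ZZ ZZ ZZ ZZ ZZ ZZ ZZ ZZ; concatenated:

XZZZZZZZZZZZZZZZZZZZZZZZZZZZZZZZZZZZZZZZZZ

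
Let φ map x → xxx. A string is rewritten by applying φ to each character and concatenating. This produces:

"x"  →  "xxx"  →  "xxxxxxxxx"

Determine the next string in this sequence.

Expanding xxxxxxxxx: x→xxx, x→xxx, x→xxx, x→xxx, x→xxx, x→xxx, x→xxx, x→xxx, x→xxx. Concatenated: xxx xxx xxx xxx xxx xxx xxx xxx xxx.

xxxxxxxxxxxxxxxxxxxxxxxxxxx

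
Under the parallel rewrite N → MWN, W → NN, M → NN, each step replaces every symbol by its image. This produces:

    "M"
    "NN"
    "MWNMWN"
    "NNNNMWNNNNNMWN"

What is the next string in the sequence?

Applying the rule to each of the 14 symbols of NNNNMWNNNNNMWN gives the pieces MWN MWN MWN MWN NN NN MWN MWN MWN MWN MWN NN NN MWN, which concatenate to the answer.

MWNMWNMWNMWNNNNNMWNMWNMWNMWNMWNNNNNMWN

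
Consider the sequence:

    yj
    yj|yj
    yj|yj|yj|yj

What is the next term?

yj|yj|yj|yj|yj|yj|yj|yj

Each string is two copies of the previous one joined by '|'.
So the next term is two copies of yj|yj|yj|yj with '|' between the halves.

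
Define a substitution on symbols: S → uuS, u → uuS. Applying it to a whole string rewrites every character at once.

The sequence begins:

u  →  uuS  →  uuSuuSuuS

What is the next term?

uuSuuSuuSuuSuuSuuSuuSuuSuuS

Apply φ to uuSuuSuuS symbol by symbol: u→uuS, u→uuS, S→uuS, u→uuS, u→uuS, S→uuS, u→uuS, u→uuS, S→uuS; joined: uuS uuS uuS uuS uuS uuS uuS uuS uuS.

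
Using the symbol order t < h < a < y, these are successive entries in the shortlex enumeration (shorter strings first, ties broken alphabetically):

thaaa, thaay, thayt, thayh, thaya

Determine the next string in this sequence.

The successor of thaya increments the rightmost position that isn't already y and resets every position after it to t.

thayy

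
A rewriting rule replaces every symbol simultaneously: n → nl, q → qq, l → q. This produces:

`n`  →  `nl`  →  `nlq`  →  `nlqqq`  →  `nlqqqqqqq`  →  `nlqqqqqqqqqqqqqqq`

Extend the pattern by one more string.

φ(nlqqqqqqqqqqqqqqq) expands symbol-by-symbol to nl q qq qq qq qq qq qq qq qq qq qq qq qq qq qq qq; joining the 17 pieces gives the next term.

nlqqqqqqqqqqqqqqqqqqqqqqqqqqqqqqq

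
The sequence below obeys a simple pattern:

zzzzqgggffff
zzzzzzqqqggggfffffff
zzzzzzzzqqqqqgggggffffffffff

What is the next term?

zzzzzzzzzzqqqqqqqggggggfffffffffffff

Reading off run lengths: z runs 4, 6, 8; q runs 1, 3, 5; g runs 3, 4, 5; f runs 4, 7, 10 — each is linear in n (n = 1, 2, …).
At n = 4 the blocks have lengths 10, 7, 6, 13.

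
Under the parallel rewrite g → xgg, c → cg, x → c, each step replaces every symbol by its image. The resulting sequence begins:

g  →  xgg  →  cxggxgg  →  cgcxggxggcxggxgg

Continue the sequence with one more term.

Replace each of the 16 characters of cgcxggxggcxggxgg in place — cg xgg cg c xgg xgg c xgg xgg cg c xgg xgg c xgg xgg — and concatenate.

cgxggcgcxggxggcxggxggcgcxggxggcxggxgg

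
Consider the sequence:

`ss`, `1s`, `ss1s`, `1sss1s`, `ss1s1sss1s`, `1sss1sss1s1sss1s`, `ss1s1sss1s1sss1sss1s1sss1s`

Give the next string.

1sss1sss1s1sss1sss1s1sss1s1sss1sss1s1sss1s

Each term (from the third on) is the two preceding terms concatenated in order: term 3 = ss·1s = ss1s.
Continuing: 1sss1sss1s1sss1s · ss1s1sss1s1sss1sss1s1sss1s gives term 8.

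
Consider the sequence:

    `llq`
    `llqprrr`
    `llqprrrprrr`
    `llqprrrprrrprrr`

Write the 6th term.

Each term is the previous one with prrr appended.
From llqprrrprrrprrr, 2 further steps: llqprrrprrrprrr → llqprrrprrrprrrprrr → (answer).

llqprrrprrrprrrprrrprrr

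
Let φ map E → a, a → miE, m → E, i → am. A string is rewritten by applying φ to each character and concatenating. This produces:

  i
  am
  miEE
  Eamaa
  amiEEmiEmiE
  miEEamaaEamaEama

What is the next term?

Rewriting the 16 symbols of miEEamaaEamaEama one by one yields E am a a miE E miE miE a miE E miE a miE E miE; concatenated:

EamaamiEEmiEmiEamiEEmiEamiEEmiE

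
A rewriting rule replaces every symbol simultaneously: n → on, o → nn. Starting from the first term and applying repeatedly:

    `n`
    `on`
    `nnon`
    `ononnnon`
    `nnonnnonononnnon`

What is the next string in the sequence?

Replace each of the 16 characters of nnonnnonononnnon in place — on on nn on on on nn on nn on nn on on on nn on — and concatenate.

ononnnonononnnonnnonnnonononnnon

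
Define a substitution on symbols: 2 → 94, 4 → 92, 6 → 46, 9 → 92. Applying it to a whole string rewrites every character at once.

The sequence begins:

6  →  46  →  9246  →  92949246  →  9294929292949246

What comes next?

Replace each of the 16 characters of 9294929292949246 in place — 92 94 92 92 92 94 92 94 92 94 92 92 92 94 92 46 — and concatenate.

92949292929492949294929292949246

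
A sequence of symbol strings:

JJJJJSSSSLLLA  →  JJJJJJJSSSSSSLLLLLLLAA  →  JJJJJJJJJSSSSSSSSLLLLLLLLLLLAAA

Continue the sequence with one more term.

JJJJJJJJJJJSSSSSSSSSSLLLLLLLLLLLLLLLAAAA

Each string has the form J^{2n+3} S^{2n+2} L^{4n-1} A^{n} (n = 1, 2, …).
For the next term, n = 4, so the run lengths are 11, 10, 15, 4.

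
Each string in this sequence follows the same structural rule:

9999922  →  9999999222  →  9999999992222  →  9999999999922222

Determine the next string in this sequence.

9999999999999222222

Each string has the form 9^{2n+1} 2^{n}, where the shown terms are n = 2, 3, 4, 5.
For the next term, n = 6, so the run lengths are 13, 6.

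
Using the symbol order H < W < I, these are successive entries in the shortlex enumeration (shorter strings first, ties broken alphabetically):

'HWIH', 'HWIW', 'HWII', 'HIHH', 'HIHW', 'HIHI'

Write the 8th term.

Advancing 2 positions from HIHI through HIHI → HIWH reaches term 8.

HIWW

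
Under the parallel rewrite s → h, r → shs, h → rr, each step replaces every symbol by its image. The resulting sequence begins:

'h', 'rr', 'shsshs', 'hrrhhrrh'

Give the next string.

rrshsshsrrrrshsshsrr

Apply φ to hrrhhrrh symbol by symbol: h→rr, r→shs, r→shs, h→rr, h→rr, r→shs, r→shs, h→rr; joined: rr shs shs rr rr shs shs rr.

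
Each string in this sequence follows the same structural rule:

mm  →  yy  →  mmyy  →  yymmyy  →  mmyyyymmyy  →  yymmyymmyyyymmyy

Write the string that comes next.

This is a Fibonacci-style word recurrence s(k) = s(k−2)·s(k−1): e.g. mm·yy = mmyy.
Continuing: mmyyyymmyy · yymmyymmyyyymmyy gives term 7.

mmyyyymmyyyymmyymmyyyymmyy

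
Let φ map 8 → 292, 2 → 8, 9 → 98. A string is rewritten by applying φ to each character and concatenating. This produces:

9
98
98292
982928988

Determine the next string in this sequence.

98292898829298292292

Rewriting each symbol of 982928988: 9→98, 8→292, 2→8, 9→98, 2→8, 8→292, 9→98, 8→292, 8→292, which concatenates to 98 292 8 98 8 292 98 292 292.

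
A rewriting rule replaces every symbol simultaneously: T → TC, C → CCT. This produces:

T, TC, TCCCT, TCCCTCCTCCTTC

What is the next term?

φ(TCCCTCCTCCTTC) expands symbol-by-symbol to TC CCT CCT CCT TC CCT CCT TC CCT CCT TC TC CCT; joining the 13 pieces gives the next term.

TCCCTCCTCCTTCCCTCCTTCCCTCCTTCTCCCT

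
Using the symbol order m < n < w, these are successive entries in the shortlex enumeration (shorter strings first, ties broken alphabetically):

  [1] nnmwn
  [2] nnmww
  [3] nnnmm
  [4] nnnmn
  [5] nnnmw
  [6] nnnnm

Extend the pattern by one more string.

The successor of nnnnm increments the rightmost position that isn't already w and resets every position after it to m.

nnnnn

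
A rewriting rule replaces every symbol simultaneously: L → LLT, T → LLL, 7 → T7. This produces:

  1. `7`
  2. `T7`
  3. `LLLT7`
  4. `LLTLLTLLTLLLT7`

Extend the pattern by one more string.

LLTLLTLLLLLTLLTLLLLLTLLTLLLLLTLLTLLTLLLT7

Replace each of the 14 characters of LLTLLTLLTLLLT7 in place — LLT LLT LLL LLT LLT LLL LLT LLT LLL LLT LLT LLT LLL T7 — and concatenate.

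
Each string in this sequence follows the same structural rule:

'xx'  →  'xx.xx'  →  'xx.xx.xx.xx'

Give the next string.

Each string is two copies of the previous one joined by '.'.
One more doubling of xx.xx.xx.xx gives the answer.

xx.xx.xx.xx.xx.xx.xx.xx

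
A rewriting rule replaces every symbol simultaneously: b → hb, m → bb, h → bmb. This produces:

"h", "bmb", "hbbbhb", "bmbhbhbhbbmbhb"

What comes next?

φ(bmbhbhbhbbmbhb) expands symbol-by-symbol to hb bb hb bmb hb bmb hb bmb hb hb bb hb bmb hb; joining the 14 pieces gives the next term.

hbbbhbbmbhbbmbhbbmbhbhbbbhbbmbhb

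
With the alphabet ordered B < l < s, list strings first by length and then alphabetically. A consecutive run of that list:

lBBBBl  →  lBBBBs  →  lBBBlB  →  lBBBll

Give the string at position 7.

lBBBsl

Continuing the enumeration 3 steps past lBBBll: lBBBll → lBBBls → lBBBsB → (answer).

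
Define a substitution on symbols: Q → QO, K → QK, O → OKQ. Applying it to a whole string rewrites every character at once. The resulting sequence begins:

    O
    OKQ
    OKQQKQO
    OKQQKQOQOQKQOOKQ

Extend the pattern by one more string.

Replace each of the 16 characters of OKQQKQOQOQKQOOKQ in place — OKQ QK QO QO QK QO OKQ QO OKQ QO QK QO OKQ OKQ QK QO — and concatenate.

OKQQKQOQOQKQOOKQQOOKQQOQKQOOKQOKQQKQO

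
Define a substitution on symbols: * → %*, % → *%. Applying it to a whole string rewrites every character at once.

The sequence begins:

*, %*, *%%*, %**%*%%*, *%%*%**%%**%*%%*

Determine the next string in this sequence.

%**%*%%**%%*%**%*%%*%**%%**%*%%*

φ(*%%*%**%%**%*%%*) expands symbol-by-symbol to %* *% *% %* *% %* %* *% *% %* %* *% %* *% *% %*; joining the 16 pieces gives the next term.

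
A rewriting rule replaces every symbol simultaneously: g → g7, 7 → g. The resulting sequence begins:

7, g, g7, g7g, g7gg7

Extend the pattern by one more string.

Expanding g7gg7: g→g7, 7→g, g→g7, g→g7, 7→g. Concatenated: g7 g g7 g7 g.

g7gg7g7g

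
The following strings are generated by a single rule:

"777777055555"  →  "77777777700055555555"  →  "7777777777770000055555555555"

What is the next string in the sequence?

777777777777777000000055555555555555

Each string has the form 7^{3n+3} 0^{2n-1} 5^{3n+2} (n = 1, 2, …).
At n = 4 the blocks have lengths 15, 7, 14.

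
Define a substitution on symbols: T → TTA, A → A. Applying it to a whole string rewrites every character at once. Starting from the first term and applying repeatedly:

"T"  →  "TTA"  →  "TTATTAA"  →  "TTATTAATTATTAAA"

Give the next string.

Rewriting the 15 symbols of TTATTAATTATTAAA one by one yields TTA TTA A TTA TTA A A TTA TTA A TTA TTA A A A; concatenated:

TTATTAATTATTAAATTATTAATTATTAAAA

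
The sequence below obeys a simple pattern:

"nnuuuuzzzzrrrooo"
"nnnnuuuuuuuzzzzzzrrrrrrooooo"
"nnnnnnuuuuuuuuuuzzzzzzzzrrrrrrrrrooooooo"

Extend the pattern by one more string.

Each string has the form n^{2n} u^{3n+1} z^{2n+2} r^{3n} o^{2n+1} (n = 1, 2, …).
At n = 4 the blocks have lengths 8, 13, 10, 12, 9.

nnnnnnnnuuuuuuuuuuuuuzzzzzzzzzzrrrrrrrrrrrrooooooooo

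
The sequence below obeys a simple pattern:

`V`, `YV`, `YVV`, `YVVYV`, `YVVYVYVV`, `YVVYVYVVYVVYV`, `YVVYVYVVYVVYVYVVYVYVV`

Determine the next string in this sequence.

From term 3 onward, concatenate the last term with the second-to-last: YV·V = YVV, YVV·YV = YVVYV, …
Continuing: YVVYVYVVYVVYVYVVYVYVV · YVVYVYVVYVVYV gives term 8.

YVVYVYVVYVVYVYVVYVYVVYVVYVYVVYVVYV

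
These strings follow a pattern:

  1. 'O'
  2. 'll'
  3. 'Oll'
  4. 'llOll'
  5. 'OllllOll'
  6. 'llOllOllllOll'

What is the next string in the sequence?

OllllOllllOllOllllOll

Each term (from the third on) is the two preceding terms concatenated in order: term 3 = O·ll = Oll.
Continuing: OllllOll · llOllOllllOll gives term 7.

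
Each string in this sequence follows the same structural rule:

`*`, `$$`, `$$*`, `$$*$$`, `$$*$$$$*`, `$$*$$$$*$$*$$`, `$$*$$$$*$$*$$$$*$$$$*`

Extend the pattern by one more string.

From term 3 onward, concatenate the last term with the second-to-last: $$·* = $$*, $$*·$$ = $$*$$, …
The next term joins $$*$$$$*$$*$$$$*$$$$* and $$*$$$$*$$*$$.

$$*$$$$*$$*$$$$*$$$$*$$*$$$$*$$*$$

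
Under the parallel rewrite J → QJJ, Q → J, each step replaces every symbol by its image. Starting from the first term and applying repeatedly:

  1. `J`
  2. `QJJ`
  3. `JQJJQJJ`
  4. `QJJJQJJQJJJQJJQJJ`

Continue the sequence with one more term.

JQJJQJJQJJJQJJQJJJQJJQJJQJJJQJJQJJJQJJQJJ

φ(QJJJQJJQJJJQJJQJJ) expands symbol-by-symbol to J QJJ QJJ QJJ J QJJ QJJ J QJJ QJJ QJJ J QJJ QJJ J QJJ QJJ; joining the 17 pieces gives the next term.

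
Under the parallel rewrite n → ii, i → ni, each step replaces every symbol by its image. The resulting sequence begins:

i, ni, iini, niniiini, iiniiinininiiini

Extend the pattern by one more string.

Rewriting the 16 symbols of iiniiinininiiini one by one yields ni ni ii ni ni ni ii ni ii ni ii ni ni ni ii ni; concatenated:

niniiinininiiiniiiniiinininiiini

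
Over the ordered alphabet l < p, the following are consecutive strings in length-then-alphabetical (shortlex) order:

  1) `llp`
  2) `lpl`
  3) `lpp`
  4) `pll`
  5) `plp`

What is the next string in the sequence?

ppl

Find the rightmost character of plp below p, bump it to the next letter, and reset everything to its right to l.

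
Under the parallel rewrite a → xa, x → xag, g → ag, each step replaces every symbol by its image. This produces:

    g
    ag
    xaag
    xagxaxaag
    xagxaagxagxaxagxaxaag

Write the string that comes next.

Replace each of the 21 characters of xagxaagxagxaxagxaxaag in place — xag xa ag xag xa xa ag xag xa ag xag xa xag xa ag xag xa xag xa xa ag — and concatenate.

xagxaagxagxaxaagxagxaagxagxaxagxaagxagxaxagxaxaag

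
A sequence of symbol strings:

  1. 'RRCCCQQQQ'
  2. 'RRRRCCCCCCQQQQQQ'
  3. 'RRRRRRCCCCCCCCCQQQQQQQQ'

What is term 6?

Term n consists of 2n R's, followed by 3n C's, followed by 2n+2 Q's (n = 1, 2, …).
Setting n = 6 gives 12, 18, 14 characters in each block.

RRRRRRRRRRRRCCCCCCCCCCCCCCCCCCQQQQQQQQQQQQQQ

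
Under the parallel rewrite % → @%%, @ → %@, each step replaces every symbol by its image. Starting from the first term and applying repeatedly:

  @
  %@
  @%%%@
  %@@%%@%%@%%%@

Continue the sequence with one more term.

Rewriting the 13 symbols of %@@%%@%%@%%%@ one by one yields @%% %@ %@ @%% @%% %@ @%% @%% %@ @%% @%% @%% %@; concatenated:

@%%%@%@@%%@%%%@@%%@%%%@@%%@%%@%%%@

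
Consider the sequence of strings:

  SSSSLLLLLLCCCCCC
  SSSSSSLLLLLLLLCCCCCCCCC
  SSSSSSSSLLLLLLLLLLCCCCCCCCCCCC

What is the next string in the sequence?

SSSSSSSSSSLLLLLLLLLLLLCCCCCCCCCCCCCCC

The n-th term is 2n S's then 2n+2 L's then 3n C's, where the shown terms are n = 2, 3, 4.
Setting n = 5 gives 10, 12, 15 characters in each block.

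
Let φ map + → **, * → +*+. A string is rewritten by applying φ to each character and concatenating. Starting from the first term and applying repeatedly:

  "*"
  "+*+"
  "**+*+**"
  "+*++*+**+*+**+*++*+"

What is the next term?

Applying the rule to each of the 19 symbols of +*++*+**+*+**+*++*+ gives the pieces ** +*+ ** ** +*+ ** +*+ +*+ ** +*+ ** +*+ +*+ ** +*+ ** ** +*+ **, which concatenate to the answer.

**+*+****+*+**+*++*+**+*+**+*++*+**+*+****+*+**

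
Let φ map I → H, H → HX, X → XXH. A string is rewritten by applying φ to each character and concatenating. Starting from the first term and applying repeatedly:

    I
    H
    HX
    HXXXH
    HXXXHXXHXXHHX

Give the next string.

HXXXHXXHXXHHXXXHXXHHXXXHXXHHXHXXXH

Replace each of the 13 characters of HXXXHXXHXXHHX in place — HX XXH XXH XXH HX XXH XXH HX XXH XXH HX HX XXH — and concatenate.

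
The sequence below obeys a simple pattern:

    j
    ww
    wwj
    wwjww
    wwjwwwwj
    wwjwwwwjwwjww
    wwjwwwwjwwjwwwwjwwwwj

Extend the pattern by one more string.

This is a Fibonacci-style word recurrence s(k) = s(k−1)·s(k−2): e.g. ww·j = wwj.
The next term joins wwjwwwwjwwjwwwwjwwwwj and wwjwwwwjwwjww.

wwjwwwwjwwjwwwwjwwwwjwwjwwwwjwwjww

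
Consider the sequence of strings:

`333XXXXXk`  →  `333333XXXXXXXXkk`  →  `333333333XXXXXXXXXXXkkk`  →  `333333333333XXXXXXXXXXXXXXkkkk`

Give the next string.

Reading off run lengths: 3 runs 3, 6, 9, 12; X runs 5, 8, 11, 14; k runs 1, 2, 3, 4 — each is linear in n (n = 1, 2, …).
Setting n = 5 gives 15, 17, 5 characters in each block.

333333333333333XXXXXXXXXXXXXXXXXkkkkk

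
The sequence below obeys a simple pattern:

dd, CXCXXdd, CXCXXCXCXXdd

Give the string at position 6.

Every step adds CXCXX at the front: s(k+1) = CXCXX·s(k).
From CXCXXCXCXXdd, 3 further steps: CXCXXCXCXXdd → CXCXXCXCXXCXCXXdd → CXCXXCXCXXCXCXXCXCXXdd → (answer).

CXCXXCXCXXCXCXXCXCXXCXCXXdd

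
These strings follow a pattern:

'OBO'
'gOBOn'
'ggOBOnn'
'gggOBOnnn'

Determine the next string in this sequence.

s(k+1) = g·s(k)·n, so each term gains g as a prefix and n as a suffix.
One more step from gggOBOnnn gives the answer.

ggggOBOnnnn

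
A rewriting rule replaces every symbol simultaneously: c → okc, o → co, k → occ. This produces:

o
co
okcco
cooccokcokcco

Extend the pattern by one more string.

Rewriting the 13 symbols of cooccokcokcco one by one yields okc co co okc okc co occ okc co occ okc okc co; concatenated:

okccocookcokccooccokccooccokcokcco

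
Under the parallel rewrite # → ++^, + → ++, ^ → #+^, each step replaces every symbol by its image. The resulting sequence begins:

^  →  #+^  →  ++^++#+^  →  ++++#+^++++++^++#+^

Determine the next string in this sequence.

++++++++++^++#+^++++++++++++#+^++++++^++#+^

φ(++++#+^++++++^++#+^) expands symbol-by-symbol to ++ ++ ++ ++ ++^ ++ #+^ ++ ++ ++ ++ ++ ++ #+^ ++ ++ ++^ ++ #+^; joining the 19 pieces gives the next term.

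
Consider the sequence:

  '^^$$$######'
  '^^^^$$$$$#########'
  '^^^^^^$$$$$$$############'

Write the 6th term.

Each string has the form ^^{2n} $^{2n+1} #^{3n+3} (n = 1, 2, …).
For term 6, n = 6, so the run lengths are 12, 13, 21.

^^^^^^^^^^^^$$$$$$$$$$$$$#####################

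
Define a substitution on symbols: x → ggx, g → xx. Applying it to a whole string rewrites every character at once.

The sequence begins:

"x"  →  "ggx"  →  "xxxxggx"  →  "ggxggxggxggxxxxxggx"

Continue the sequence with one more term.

Applying the rule to each of the 19 symbols of ggxggxggxggxxxxxggx gives the pieces xx xx ggx xx xx ggx xx xx ggx xx xx ggx ggx ggx ggx ggx xx xx ggx, which concatenate to the answer.

xxxxggxxxxxggxxxxxggxxxxxggxggxggxggxggxxxxxggx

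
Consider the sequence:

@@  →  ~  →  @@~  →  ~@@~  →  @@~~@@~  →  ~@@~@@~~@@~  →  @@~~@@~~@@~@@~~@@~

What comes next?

~@@~@@~~@@~@@~~@@~~@@~@@~~@@~

Each term (from the third on) is the two preceding terms concatenated in order: term 3 = @@·~ = @@~.
So term 8 is ~@@~@@~~@@~·@@~~@@~~@@~@@~~@@~.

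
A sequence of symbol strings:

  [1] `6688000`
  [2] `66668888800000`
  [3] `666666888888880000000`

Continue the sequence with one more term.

6666666688888888888000000000

Each string has the form 6^{2n} 8^{3n-1} 0^{2n+1} (n = 1, 2, …).
Setting n = 4 gives 8, 11, 9 characters in each block.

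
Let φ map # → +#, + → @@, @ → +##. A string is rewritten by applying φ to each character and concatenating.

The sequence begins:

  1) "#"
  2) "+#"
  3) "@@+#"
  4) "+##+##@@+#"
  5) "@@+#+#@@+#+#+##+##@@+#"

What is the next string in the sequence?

+##+##@@+#@@+#+##+##@@+#@@+#@@+#+#@@+#+#+##+##@@+#

φ(@@+#+#@@+#+#+##+##@@+#) expands symbol-by-symbol to +## +## @@ +# @@ +# +## +## @@ +# @@ +# @@ +# +# @@ +# +# +## +## @@ +#; joining the 22 pieces gives the next term.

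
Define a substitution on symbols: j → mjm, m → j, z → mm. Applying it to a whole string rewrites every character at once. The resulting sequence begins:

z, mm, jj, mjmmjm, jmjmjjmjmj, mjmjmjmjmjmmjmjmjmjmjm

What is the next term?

jmjmjmjmjmjmjmjmjmjmjjmjmjmjmjmjmjmjmjmjmj

φ(mjmjmjmjmjmmjmjmjmjmjm) expands symbol-by-symbol to j mjm j mjm j mjm j mjm j mjm j j mjm j mjm j mjm j mjm j mjm j; joining the 22 pieces gives the next term.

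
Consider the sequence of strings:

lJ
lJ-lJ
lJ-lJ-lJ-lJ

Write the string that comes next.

Every step duplicates the string with '-' between the halves.
So the next term is two copies of lJ-lJ-lJ-lJ with '-' between the halves.

lJ-lJ-lJ-lJ-lJ-lJ-lJ-lJ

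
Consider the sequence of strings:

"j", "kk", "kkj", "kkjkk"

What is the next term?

This is a Fibonacci-style word recurrence s(k) = s(k−1)·s(k−2): e.g. kk·j = kkj.
Continuing: kkjkk · kkj gives term 5.

kkjkkkkj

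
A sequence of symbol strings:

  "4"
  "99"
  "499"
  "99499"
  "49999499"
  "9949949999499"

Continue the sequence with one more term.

This is a Fibonacci-style word recurrence s(k) = s(k−2)·s(k−1): e.g. 4·99 = 499.
Continuing: 49999499 · 9949949999499 gives term 7.

499994999949949999499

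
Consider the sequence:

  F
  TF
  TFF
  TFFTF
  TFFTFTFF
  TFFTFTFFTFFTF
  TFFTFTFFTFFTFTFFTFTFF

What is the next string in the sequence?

Each term (from the third on) is the previous term followed by the one before it: term 3 = TF·F = TFF.
The next term joins TFFTFTFFTFFTFTFFTFTFF and TFFTFTFFTFFTF.

TFFTFTFFTFFTFTFFTFTFFTFFTFTFFTFFTF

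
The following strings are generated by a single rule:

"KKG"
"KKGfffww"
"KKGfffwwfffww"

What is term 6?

Each term is the previous one with fffww appended.
From KKGfffwwfffww, 3 further steps: KKGfffwwfffww → KKGfffwwfffwwfffww → KKGfffwwfffwwfffwwfffww → (answer).

KKGfffwwfffwwfffwwfffwwfffww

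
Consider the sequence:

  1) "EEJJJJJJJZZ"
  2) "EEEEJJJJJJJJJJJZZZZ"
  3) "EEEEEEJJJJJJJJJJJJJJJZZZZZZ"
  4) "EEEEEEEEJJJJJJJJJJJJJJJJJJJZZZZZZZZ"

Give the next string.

Term n consists of 2n E's, followed by 4n+3 J's, followed by 2n Z's (n = 1, 2, …).
At n = 5 the blocks have lengths 10, 23, 10.

EEEEEEEEEEJJJJJJJJJJJJJJJJJJJJJJJZZZZZZZZZZ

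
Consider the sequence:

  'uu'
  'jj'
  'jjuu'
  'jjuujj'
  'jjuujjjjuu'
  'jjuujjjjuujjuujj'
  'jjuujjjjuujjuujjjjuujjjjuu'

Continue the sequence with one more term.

Each term (from the third on) is the previous term followed by the one before it: term 3 = jj·uu = jjuu.
Continuing: jjuujjjjuujjuujjjjuujjjjuu · jjuujjjjuujjuujj gives term 8.

jjuujjjjuujjuujjjjuujjjjuujjuujjjjuujjuujj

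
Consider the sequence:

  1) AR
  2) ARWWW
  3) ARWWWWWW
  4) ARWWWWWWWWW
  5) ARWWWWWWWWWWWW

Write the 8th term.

ARWWWWWWWWWWWWWWWWWWWWW

Each term is the previous one with WWW appended.
From ARWWWWWWWWWWWW, 3 further steps: ARWWWWWWWWWWWW → ARWWWWWWWWWWWWWWW → ARWWWWWWWWWWWWWWWWWW → (answer).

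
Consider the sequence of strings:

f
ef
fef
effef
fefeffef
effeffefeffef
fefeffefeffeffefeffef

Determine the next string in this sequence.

effeffefeffeffefeffefeffeffefeffef

Each term (from the third on) is the two preceding terms concatenated in order: term 3 = f·ef = fef.
Continuing: effeffefeffef · fefeffefeffeffefeffef gives term 8.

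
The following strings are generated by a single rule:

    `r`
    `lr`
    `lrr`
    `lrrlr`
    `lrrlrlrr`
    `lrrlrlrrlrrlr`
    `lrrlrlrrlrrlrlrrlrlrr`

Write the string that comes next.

lrrlrlrrlrrlrlrrlrlrrlrrlrlrrlrrlr

Each term (from the third on) is the previous term followed by the one before it: term 3 = lr·r = lrr.
So term 8 is lrrlrlrrlrrlrlrrlrlrr·lrrlrlrrlrrlr.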